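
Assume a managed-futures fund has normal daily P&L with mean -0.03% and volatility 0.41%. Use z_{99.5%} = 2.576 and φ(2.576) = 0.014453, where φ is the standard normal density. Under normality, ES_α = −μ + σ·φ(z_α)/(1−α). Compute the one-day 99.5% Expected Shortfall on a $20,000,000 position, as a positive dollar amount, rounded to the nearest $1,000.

Tail multiplier: φ(z)/(1−α) = 0.014453 / 0.005 = 2.891.
ES = −(-0.03%) + 0.41% × 2.891 = 1.215%.
On $20,000,000: 0.01215 × $20,000,000 = $243,000.

$243,000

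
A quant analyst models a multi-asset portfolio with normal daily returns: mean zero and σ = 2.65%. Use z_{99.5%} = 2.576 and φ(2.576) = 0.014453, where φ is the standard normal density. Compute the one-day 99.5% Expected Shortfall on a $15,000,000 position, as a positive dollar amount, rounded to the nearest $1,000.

Tail multiplier: φ(z)/(1−α) = 0.014453 / 0.005 = 2.891.
ES = 2.65% × 2.891 = 7.661%.
On $15,000,000: 0.07661 × $15,000,000 = $1,149,150.

$1,149,000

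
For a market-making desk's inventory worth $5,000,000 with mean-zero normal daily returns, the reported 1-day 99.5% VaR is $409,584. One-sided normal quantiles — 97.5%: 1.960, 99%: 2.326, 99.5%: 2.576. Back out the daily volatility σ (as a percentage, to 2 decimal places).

VaR as a fraction: $409,584 / $5,000,000 = 8.192%.
σ = VaR / z = 8.192% / 2.576 = 3.180%.

3.18%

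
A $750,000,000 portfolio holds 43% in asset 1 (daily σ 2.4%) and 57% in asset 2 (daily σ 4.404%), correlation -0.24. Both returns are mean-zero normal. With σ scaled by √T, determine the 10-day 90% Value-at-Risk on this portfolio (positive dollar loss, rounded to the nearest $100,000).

$75,200,000

σ_p = √(0.43²·2.4² + 0.57²·4.404² + 2·-0.24·0.43·0.57·2.4·4.404) = 2.474%.
σ_{10d} = 2.474% × √10 = 7.823%.
z(90%) = 1.282.
VaR = 1.282 × 7.823% = 10.029%; on $750,000,000 that is $75,217,500.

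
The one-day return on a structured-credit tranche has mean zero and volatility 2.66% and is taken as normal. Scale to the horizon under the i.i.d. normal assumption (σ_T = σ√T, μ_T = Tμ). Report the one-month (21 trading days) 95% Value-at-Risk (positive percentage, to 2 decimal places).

At 95%, z = 1.645.
σ_{21d} = 2.66% × √21 = 12.190%.
VaR = 1.645 × 12.190% = 20.053%.

20.05%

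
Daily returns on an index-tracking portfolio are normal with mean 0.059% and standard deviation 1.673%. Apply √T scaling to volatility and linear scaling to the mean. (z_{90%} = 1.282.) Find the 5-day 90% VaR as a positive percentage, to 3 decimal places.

4.501%

σ_{5d} = 1.673% × √5 = 3.741%; μ_{5d} = 5 × 0.059% = 0.295%.
VaR = −(0.295%) + 1.282 × 3.741% = 4.501%.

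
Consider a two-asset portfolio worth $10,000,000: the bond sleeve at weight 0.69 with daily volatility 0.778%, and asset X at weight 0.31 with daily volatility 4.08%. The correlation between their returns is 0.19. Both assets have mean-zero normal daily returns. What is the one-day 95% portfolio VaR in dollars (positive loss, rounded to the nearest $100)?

σ_p² = 0.69²·0.778² + 0.31²·4.08² + 2·0.19·0.69·0.31·0.778·4.08 = 2.1459 (%²).
σ_p = √2.1459 = 1.465%.
At 95%, z = 1.645.
VaR = 1.645 × 1.465% = 2.410%; on $10,000,000 that is $241,000.

$241,000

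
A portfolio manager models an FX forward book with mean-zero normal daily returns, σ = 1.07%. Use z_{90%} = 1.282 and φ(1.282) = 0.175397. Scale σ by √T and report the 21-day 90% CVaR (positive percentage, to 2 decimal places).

8.60%

σ_{21d} = 1.07% × √21 = 4.903%.
ES multiplier = φ(z)/(1−α) = 0.175397/0.1 = 1.754.
ES = 4.903% × 1.754 = 8.600%.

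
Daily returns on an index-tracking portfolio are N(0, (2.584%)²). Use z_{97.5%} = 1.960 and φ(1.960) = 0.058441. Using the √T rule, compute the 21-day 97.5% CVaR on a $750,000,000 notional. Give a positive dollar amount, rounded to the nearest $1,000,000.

σ_{21d} = 2.584% × √21 = 11.841%.
ES multiplier = φ(z)/(1−α) = 0.058441/0.025 = 2.338.
ES = 11.841% × 2.338 = 27.684%; on $750,000,000: $207,630,000.

$208,000,000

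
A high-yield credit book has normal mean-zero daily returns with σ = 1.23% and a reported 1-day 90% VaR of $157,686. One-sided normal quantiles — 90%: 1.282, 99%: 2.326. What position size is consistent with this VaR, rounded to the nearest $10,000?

$10,000,000

VaR as a fraction of value: z·σ = 1.282 × 1.23% = 1.57686%.
Position = $157,686 / 0.0157686 = $10,000,000.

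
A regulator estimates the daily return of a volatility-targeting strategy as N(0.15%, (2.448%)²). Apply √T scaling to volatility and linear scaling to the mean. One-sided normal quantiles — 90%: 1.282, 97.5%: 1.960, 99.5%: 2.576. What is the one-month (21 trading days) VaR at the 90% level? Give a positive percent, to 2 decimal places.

σ_{21d} = 2.448% × √21 = 11.218%; μ_{21d} = 21 × 0.15% = 3.150%.
VaR = −(3.150%) + 1.282 × 11.218% = 11.231%.

11.23%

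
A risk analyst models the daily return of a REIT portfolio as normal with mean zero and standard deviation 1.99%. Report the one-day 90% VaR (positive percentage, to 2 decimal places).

At 90% one-sided, z = 1.282.
VaR = z·σ = 1.282 × 1.99% = 2.551%.

2.55%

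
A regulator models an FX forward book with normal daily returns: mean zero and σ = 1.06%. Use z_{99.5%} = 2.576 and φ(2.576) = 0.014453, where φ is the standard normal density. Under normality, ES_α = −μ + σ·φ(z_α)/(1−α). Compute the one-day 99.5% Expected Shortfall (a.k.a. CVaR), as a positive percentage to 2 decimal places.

Tail multiplier: φ(z)/(1−α) = 0.014453 / 0.005 = 2.891.
ES = 1.06% × 2.891 = 3.064%.

3.06%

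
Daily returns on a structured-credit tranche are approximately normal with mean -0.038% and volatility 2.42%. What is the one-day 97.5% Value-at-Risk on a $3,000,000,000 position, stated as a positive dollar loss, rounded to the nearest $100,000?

At 97.5% one-sided, z = 1.960.
VaR = −μ + z·σ = −(-0.038%) + 1.960 × 2.42% = 4.781%.
On $3,000,000,000: 0.04781 × $3,000,000,000 = $143,430,000.

$143,400,000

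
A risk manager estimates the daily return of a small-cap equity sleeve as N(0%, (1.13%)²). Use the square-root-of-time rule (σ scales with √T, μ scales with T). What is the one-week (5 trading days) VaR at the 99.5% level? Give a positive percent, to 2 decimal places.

At 99.5%, z = 2.576.
σ_{5d} = 1.13% × √5 = 2.527%.
VaR = 2.576 × 2.527% = 6.510%.

6.51%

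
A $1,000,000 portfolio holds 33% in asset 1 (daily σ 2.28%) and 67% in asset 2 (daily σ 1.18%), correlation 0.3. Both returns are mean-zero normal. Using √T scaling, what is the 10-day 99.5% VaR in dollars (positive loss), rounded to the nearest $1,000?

$101,000

σ_p = √(0.33²·2.28² + 0.67²·1.18² + 2·0.3·0.33·0.67·2.28·1.18) = 1.244%.
σ_{10d} = 1.244% × √10 = 3.934%.
z(99.5%) = 2.576.
VaR = 2.576 × 3.934% = 10.134%; on $1,000,000 that is $101,340.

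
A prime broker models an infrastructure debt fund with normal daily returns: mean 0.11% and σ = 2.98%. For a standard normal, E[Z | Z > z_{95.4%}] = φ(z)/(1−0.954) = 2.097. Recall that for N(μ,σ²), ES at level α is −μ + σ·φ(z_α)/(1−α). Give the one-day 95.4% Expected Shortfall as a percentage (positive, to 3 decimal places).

6.139%

ES = −(0.11%) + 2.98% × 2.097 = 6.139%.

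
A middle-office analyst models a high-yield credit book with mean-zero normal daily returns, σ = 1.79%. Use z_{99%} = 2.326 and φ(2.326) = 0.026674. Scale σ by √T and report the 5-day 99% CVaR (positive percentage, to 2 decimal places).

σ_{5d} = 1.79% × √5 = 4.003%.
ES multiplier = φ(z)/(1−α) = 0.026674/0.01 = 2.667.
ES = 4.003% × 2.667 = 10.676%.

10.68%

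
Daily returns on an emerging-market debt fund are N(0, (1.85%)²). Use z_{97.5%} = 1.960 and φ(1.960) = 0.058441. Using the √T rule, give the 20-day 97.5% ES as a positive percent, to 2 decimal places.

19.34%

σ_{20d} = 1.85% × √20 = 8.273%.
ES multiplier = φ(z)/(1−α) = 0.058441/0.025 = 2.338.
ES = 8.273% × 2.338 = 19.342%.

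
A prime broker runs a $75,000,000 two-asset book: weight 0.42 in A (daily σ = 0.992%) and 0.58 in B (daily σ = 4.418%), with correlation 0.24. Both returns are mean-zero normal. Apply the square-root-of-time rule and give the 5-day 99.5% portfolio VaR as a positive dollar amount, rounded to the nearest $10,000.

σ_p = √(0.42²·0.992² + 0.58²·4.418² + 2·0.24·0.42·0.58·0.992·4.418) = 2.693%.
σ_{5d} = 2.693% × √5 = 6.022%.
z(99.5%) = 2.576.
VaR = 2.576 × 6.022% = 15.513%; on $75,000,000 that is $11,634,750.

$11,630,000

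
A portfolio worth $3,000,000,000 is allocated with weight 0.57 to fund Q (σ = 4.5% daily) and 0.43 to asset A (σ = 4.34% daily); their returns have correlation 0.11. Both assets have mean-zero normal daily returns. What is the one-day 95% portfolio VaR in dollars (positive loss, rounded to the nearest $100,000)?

$164,500,000

σ_p² = 0.57²·4.5² + 0.43²·4.34² + 2·0.11·0.57·0.43·4.5·4.34 = 11.1150 (%²).
σ_p = √11.1150 = 3.334%.
At 95%, z = 1.645.
VaR = 1.645 × 3.334% = 5.484%; on $3,000,000,000 that is $164,520,000.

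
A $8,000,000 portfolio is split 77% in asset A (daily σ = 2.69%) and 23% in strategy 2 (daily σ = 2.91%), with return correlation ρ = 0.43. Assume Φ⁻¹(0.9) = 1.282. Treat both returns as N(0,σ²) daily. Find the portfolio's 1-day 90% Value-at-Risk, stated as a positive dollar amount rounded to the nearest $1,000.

$250,000

σ_p² = 0.77²·2.69² + 0.23²·2.91² + 2·0.43·0.77·0.23·2.69·2.91 = 5.9305 (%²).
σ_p = √5.9305 = 2.435%.
VaR = 1.282 × 2.435% = 3.122%; on $8,000,000 that is $249,760.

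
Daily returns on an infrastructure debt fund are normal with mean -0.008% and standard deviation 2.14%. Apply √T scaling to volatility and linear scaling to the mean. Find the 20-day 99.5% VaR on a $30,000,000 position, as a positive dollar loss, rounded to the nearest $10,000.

At 99.5%, z = 2.576.
σ_{20d} = 2.14% × √20 = 9.570%; μ_{20d} = 20 × -0.008% = -0.160%.
VaR = −(-0.160%) + 2.576 × 9.570% = 24.812%.
On $30,000,000: 0.24812 × $30,000,000 = $7,443,600.

$7,440,000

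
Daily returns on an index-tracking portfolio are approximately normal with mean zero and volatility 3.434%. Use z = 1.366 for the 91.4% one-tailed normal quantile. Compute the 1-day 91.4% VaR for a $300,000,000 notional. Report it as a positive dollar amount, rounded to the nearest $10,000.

VaR = z·σ = 1.366 × 3.434% = 4.691%.
On $300,000,000: 0.04691 × $300,000,000 = $14,073,000.

$14,070,000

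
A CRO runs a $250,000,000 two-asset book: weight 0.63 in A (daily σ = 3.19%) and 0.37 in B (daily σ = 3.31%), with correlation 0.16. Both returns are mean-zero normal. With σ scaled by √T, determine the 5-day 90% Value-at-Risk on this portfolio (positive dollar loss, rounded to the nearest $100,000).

$18,000,000

σ_p = √(0.63²·3.19² + 0.37²·3.31² + 2·0.16·0.63·0.37·3.19·3.31) = 2.515%.
σ_{5d} = 2.515% × √5 = 5.624%.
z(90%) = 1.282.
VaR = 1.282 × 5.624% = 7.210%; on $250,000,000 that is $18,025,000.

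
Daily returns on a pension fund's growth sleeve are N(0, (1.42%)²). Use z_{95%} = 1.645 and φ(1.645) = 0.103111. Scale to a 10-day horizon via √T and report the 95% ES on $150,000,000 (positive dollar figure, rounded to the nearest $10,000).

$13,890,000

σ_{10d} = 1.42% × √10 = 4.490%.
ES multiplier = φ(z)/(1−α) = 0.103111/0.05 = 2.062.
ES = 4.490% × 2.062 = 9.258%; on $150,000,000: $13,887,000.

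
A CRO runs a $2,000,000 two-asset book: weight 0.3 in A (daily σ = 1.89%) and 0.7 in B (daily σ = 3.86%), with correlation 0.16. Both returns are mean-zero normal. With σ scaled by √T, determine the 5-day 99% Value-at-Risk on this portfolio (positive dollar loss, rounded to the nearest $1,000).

$296,000

σ_p = √(0.3²·1.89² + 0.7²·3.86² + 2·0.16·0.3·0.7·1.89·3.86) = 2.848%.
σ_{5d} = 2.848% × √5 = 6.368%.
z(99%) = 2.326.
VaR = 2.326 × 6.368% = 14.812%; on $2,000,000 that is $296,240.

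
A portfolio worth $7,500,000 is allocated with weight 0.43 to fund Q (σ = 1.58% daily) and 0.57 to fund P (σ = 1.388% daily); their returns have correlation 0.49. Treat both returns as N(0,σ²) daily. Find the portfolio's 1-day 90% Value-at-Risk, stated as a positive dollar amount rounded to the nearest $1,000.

σ_p² = 0.43²·1.58² + 0.57²·1.388² + 2·0.49·0.43·0.57·1.58·1.388 = 1.6143 (%²).
σ_p = √1.6143 = 1.271%.
At 90%, z = 1.282.
VaR = 1.282 × 1.271% = 1.629%; on $7,500,000 that is $122,175.

$122,000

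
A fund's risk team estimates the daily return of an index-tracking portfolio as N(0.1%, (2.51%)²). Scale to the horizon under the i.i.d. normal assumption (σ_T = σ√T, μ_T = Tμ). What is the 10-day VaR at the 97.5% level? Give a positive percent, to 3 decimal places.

At 97.5%, z = 1.960.
σ_{10d} = 2.51% × √10 = 7.937%; μ_{10d} = 10 × 0.1% = 1.000%.
VaR = −(1.000%) + 1.960 × 7.937% = 14.557%.

14.557%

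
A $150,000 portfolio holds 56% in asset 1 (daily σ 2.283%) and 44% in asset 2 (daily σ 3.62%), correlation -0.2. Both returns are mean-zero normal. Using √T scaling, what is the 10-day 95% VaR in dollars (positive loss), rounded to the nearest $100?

σ_p = √(0.56²·2.283² + 0.44²·3.62² + 2·-0.2·0.56·0.44·2.283·3.62) = 1.832%.
σ_{10d} = 1.832% × √10 = 5.793%.
z(95%) = 1.645.
VaR = 1.645 × 5.793% = 9.529%; on $150,000 that is $14,294.

$14,300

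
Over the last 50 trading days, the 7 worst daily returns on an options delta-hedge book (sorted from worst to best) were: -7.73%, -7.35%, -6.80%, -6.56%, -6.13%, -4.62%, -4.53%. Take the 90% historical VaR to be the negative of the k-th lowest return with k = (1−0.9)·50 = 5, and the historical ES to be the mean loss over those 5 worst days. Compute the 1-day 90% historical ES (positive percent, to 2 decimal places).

The 5 worst returns sum to -34.57%.
ES = −(-34.57%) / 5 = 6.914% ≈ 6.91%.

6.91%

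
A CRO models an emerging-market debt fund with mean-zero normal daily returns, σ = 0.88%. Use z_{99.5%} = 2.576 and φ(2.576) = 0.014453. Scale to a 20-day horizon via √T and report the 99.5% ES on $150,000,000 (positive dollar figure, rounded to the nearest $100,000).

$17,100,000

σ_{20d} = 0.88% × √20 = 3.935%.
ES multiplier = φ(z)/(1−α) = 0.014453/0.005 = 2.891.
ES = 3.935% × 2.891 = 11.376%; on $150,000,000: $17,064,000.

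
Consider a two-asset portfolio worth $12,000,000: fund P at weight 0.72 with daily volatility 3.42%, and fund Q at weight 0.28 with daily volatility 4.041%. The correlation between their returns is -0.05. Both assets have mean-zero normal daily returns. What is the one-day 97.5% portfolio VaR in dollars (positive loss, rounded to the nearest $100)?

σ_p² = 0.72²·3.42² + 0.28²·4.041² + 2·-0.05·0.72·0.28·3.42·4.041 = 7.0650 (%²).
σ_p = √7.0650 = 2.658%.
At 97.5%, z = 1.960.
VaR = 1.960 × 2.658% = 5.210%; on $12,000,000 that is $625,200.

$625,200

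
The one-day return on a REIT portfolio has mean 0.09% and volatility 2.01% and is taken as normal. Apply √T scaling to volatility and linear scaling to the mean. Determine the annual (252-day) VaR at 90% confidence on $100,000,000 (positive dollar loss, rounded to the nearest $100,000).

$18,200,000

At 90%, z = 1.282.
σ_{252d} = 2.01% × √252 = 31.908%; μ_{252d} = 252 × 0.09% = 22.680%.
VaR = −(22.680%) + 1.282 × 31.908% = 18.226%.
On $100,000,000: 0.18226 × $100,000,000 = $18,226,000.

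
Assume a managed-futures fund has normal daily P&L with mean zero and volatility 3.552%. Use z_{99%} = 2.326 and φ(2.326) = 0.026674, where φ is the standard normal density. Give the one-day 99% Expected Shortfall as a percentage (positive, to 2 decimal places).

9.47%

Tail multiplier: φ(z)/(1−α) = 0.026674 / 0.01 = 2.667.
ES = 3.552% × 2.667 = 9.473%.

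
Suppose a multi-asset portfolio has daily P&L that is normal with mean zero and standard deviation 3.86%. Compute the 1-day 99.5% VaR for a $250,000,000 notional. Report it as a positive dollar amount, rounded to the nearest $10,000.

$24,860,000

At 99.5% one-sided, z = 2.576.
VaR = z·σ = 2.576 × 3.86% = 9.943%.
On $250,000,000: 0.09943 × $250,000,000 = $24,857,500.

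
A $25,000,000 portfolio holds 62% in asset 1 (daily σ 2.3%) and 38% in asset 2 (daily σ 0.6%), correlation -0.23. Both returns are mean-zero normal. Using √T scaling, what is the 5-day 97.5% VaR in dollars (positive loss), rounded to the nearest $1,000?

σ_p = √(0.62²·2.3² + 0.38²·0.6² + 2·-0.23·0.62·0.38·2.3·0.6) = 1.391%.
σ_{5d} = 1.391% × √5 = 3.110%.
z(97.5%) = 1.960.
VaR = 1.960 × 3.110% = 6.096%; on $25,000,000 that is $1,524,000.

$1,524,000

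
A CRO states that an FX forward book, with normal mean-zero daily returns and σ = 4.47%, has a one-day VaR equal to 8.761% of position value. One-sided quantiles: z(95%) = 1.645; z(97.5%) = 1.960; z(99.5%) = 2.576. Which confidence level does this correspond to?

97.5%

Implied z = VaR/σ = 8.761 / 4.47 = 1.960.
This matches z(97.5%) = 1.960.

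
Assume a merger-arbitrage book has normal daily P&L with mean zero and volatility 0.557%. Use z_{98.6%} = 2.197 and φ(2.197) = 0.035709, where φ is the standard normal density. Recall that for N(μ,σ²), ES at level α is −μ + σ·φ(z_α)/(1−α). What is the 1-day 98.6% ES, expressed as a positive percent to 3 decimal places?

Tail multiplier: φ(z)/(1−α) = 0.035709 / 0.014 = 2.551.
ES = 0.557% × 2.551 = 1.421%.

1.421%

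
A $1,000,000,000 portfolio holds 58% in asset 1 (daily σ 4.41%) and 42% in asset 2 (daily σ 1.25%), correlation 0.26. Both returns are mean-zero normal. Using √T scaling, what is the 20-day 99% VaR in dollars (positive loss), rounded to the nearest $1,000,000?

σ_p = √(0.58²·4.41² + 0.42²·1.25² + 2·0.26·0.58·0.42·4.41·1.25) = 2.742%.
σ_{20d} = 2.742% × √20 = 12.263%.
z(99%) = 2.326.
VaR = 2.326 × 12.263% = 28.524%; on $1,000,000,000 that is $285,240,000.

$285,000,000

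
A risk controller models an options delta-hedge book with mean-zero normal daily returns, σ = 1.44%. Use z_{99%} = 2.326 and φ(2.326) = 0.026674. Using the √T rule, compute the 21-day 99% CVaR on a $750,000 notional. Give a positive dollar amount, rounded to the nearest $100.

$132,000

σ_{21d} = 1.44% × √21 = 6.599%.
ES multiplier = φ(z)/(1−α) = 0.026674/0.01 = 2.667.
ES = 6.599% × 2.667 = 17.600%; on $750,000: $132,000.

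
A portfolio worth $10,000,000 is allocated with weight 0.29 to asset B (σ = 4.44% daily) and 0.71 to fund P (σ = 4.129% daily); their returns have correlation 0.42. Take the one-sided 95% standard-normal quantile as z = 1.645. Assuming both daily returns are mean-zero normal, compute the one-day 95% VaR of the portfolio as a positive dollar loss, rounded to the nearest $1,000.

$603,000

σ_p² = 0.29²·4.44² + 0.71²·4.129² + 2·0.42·0.29·0.71·4.44·4.129 = 13.4229 (%²).
σ_p = √13.4229 = 3.664%.
VaR = 1.645 × 3.664% = 6.027%; on $10,000,000 that is $602,700.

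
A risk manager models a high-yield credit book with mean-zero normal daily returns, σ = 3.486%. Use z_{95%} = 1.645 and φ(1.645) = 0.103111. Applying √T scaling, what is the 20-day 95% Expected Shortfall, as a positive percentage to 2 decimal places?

σ_{20d} = 3.486% × √20 = 15.590%.
ES multiplier = φ(z)/(1−α) = 0.103111/0.05 = 2.062.
ES = 15.590% × 2.062 = 32.147%.

32.15%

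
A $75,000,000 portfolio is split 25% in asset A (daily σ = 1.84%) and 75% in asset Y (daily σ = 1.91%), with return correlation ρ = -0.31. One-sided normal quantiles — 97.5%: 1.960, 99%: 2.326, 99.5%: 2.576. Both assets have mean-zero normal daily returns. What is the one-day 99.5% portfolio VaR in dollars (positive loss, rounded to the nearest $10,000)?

$2,630,000

σ_p² = 0.25²·1.84² + 0.75²·1.91² + 2·-0.31·0.25·0.75·1.84·1.91 = 1.8551 (%²).
σ_p = √1.8551 = 1.362%.
VaR = 2.576 × 1.362% = 3.509%; on $75,000,000 that is $2,631,750.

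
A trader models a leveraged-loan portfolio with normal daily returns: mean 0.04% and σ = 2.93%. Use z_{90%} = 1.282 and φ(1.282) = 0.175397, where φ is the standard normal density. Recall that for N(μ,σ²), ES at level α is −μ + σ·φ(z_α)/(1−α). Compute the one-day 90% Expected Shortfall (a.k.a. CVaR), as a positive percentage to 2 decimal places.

Tail multiplier: φ(z)/(1−α) = 0.175397 / 0.1 = 1.754.
ES = −(0.04%) + 2.93% × 1.754 = 5.099%.

5.10%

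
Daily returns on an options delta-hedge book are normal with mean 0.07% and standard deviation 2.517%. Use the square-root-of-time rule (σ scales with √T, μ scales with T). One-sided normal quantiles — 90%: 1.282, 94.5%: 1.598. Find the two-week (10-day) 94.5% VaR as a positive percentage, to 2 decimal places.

σ_{10d} = 2.517% × √10 = 7.959%; μ_{10d} = 10 × 0.07% = 0.700%.
VaR = −(0.700%) + 1.598 × 7.959% = 12.018%.

12.02%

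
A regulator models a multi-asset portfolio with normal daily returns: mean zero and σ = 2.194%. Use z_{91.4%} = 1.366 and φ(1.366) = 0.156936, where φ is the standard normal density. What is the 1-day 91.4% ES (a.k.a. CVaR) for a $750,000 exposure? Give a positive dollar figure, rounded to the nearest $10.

$30,030

Tail multiplier: φ(z)/(1−α) = 0.156936 / 0.086 = 1.825.
ES = 2.194% × 1.825 = 4.004%.
On $750,000: 0.04004 × $750,000 = $30,030.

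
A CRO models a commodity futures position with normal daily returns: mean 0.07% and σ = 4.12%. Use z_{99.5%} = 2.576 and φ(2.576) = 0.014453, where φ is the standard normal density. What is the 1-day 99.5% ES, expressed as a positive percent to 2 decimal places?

Tail multiplier: φ(z)/(1−α) = 0.014453 / 0.005 = 2.891.
ES = −(0.07%) + 4.12% × 2.891 = 11.841%.

11.84%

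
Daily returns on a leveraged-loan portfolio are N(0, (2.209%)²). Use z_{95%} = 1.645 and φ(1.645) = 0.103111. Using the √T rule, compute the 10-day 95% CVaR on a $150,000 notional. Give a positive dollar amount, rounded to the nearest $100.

σ_{10d} = 2.209% × √10 = 6.985%.
ES multiplier = φ(z)/(1−α) = 0.103111/0.05 = 2.062.
ES = 6.985% × 2.062 = 14.403%; on $150,000: $21,604.

$21,600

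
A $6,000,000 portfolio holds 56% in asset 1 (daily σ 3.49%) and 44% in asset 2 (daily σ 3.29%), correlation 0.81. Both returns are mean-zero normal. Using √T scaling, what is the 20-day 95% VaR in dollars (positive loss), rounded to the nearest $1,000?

σ_p = √(0.56²·3.49² + 0.44²·3.29² + 2·0.81·0.56·0.44·3.49·3.29) = 3.240%.
σ_{20d} = 3.240% × √20 = 14.490%.
z(95%) = 1.645.
VaR = 1.645 × 14.490% = 23.836%; on $6,000,000 that is $1,430,160.

$1,430,000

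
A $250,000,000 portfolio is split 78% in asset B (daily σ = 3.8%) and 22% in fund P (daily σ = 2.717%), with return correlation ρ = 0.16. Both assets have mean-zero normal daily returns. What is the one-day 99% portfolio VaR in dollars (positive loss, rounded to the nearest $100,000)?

$18,100,000

σ_p² = 0.78²·3.8² + 0.22²·2.717² + 2·0.16·0.78·0.22·3.8·2.717 = 9.7095 (%²).
σ_p = √9.7095 = 3.116%.
At 99%, z = 2.326.
VaR = 2.326 × 3.116% = 7.248%; on $250,000,000 that is $18,120,000.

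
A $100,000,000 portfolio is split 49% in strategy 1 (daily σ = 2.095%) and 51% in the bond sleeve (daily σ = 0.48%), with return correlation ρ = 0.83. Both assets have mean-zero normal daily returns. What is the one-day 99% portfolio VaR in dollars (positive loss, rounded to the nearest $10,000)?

$2,880,000

σ_p² = 0.49²·2.095² + 0.51²·0.48² + 2·0.83·0.49·0.51·2.095·0.48 = 1.5309 (%²).
σ_p = √1.5309 = 1.237%.
At 99%, z = 2.326.
VaR = 2.326 × 1.237% = 2.877%; on $100,000,000 that is $2,877,000.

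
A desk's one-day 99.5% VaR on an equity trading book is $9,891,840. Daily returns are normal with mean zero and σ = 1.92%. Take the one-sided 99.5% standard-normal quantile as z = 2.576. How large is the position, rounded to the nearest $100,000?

$200,000,000

VaR as a fraction of value: z·σ = 2.576 × 1.92% = 4.94592%.
Position = $9,891,840 / 0.0494592 = $200,000,000.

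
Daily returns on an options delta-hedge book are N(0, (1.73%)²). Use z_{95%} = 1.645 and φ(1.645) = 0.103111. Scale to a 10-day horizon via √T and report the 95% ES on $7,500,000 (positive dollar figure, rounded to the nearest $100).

σ_{10d} = 1.73% × √10 = 5.471%.
ES multiplier = φ(z)/(1−α) = 0.103111/0.05 = 2.062.
ES = 5.471% × 2.062 = 11.281%; on $7,500,000: $846,075.

$846,100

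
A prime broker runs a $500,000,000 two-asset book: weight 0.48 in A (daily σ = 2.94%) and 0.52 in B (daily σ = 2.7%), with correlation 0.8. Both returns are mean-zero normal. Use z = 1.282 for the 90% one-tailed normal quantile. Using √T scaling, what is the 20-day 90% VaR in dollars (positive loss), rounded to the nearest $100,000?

σ_p = √(0.48²·2.94² + 0.52²·2.7² + 2·0.8·0.48·0.52·2.94·2.7) = 2.671%.
σ_{20d} = 2.671% × √20 = 11.945%.
VaR = 1.282 × 11.945% = 15.313%; on $500,000,000 that is $76,565,000.

$76,600,000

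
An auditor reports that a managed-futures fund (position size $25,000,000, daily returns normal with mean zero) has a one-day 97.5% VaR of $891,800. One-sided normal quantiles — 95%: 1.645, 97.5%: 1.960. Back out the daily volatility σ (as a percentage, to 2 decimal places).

1.82%

VaR as a fraction: $891,800 / $25,000,000 = 3.567%.
σ = VaR / z = 3.567% / 1.960 = 1.820%.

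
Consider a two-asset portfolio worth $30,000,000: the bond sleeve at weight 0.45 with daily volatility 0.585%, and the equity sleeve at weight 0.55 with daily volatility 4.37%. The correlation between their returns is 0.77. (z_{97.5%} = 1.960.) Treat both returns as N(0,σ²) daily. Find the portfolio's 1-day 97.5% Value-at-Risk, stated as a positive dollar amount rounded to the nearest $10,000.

σ_p² = 0.45²·0.585² + 0.55²·4.37² + 2·0.77·0.45·0.55·0.585·4.37 = 6.8205 (%²).
σ_p = √6.8205 = 2.612%.
VaR = 1.960 × 2.612% = 5.120%; on $30,000,000 that is $1,536,000.

$1,540,000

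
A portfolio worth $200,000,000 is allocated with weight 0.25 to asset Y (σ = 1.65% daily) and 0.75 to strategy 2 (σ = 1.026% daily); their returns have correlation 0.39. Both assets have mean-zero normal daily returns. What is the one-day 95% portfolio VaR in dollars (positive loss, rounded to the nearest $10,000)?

σ_p² = 0.25²·1.65² + 0.75²·1.026² + 2·0.39·0.25·0.75·1.65·1.026 = 1.0099 (%²).
σ_p = √1.0099 = 1.005%.
At 95%, z = 1.645.
VaR = 1.645 × 1.005% = 1.653%; on $200,000,000 that is $3,306,000.

$3,310,000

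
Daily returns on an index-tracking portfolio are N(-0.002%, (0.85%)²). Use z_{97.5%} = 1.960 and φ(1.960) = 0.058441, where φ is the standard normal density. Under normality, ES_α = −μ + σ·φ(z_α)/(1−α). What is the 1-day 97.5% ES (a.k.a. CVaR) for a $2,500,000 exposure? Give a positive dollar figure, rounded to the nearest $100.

Tail multiplier: φ(z)/(1−α) = 0.058441 / 0.025 = 2.338.
ES = −(-0.002%) + 0.85% × 2.338 = 1.989%.
On $2,500,000: 0.01989 × $2,500,000 = $49,725.

$49,700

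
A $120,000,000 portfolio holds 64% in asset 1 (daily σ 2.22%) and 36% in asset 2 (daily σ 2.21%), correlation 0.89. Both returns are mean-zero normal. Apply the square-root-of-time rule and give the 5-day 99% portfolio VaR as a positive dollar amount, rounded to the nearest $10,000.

$13,480,000

σ_p = √(0.64²·2.22² + 0.36²·2.21² + 2·0.89·0.64·0.36·2.22·2.21) = 2.160%.
σ_{5d} = 2.160% × √5 = 4.830%.
z(99%) = 2.326.
VaR = 2.326 × 4.830% = 11.235%; on $120,000,000 that is $13,482,000.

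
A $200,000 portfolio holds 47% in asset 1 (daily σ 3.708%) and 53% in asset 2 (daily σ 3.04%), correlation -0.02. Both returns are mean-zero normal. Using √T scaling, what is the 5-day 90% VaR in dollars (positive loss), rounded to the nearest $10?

σ_p = √(0.47²·3.708² + 0.53²·3.04² + 2·-0.02·0.47·0.53·3.708·3.04) = 2.350%.
σ_{5d} = 2.350% × √5 = 5.255%.
z(90%) = 1.282.
VaR = 1.282 × 5.255% = 6.737%; on $200,000 that is $13,474.

$13,470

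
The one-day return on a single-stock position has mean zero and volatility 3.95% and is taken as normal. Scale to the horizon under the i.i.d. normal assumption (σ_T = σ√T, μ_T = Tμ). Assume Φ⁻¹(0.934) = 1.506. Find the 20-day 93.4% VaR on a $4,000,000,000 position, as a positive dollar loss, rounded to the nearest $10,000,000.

σ_{20d} = 3.95% × √20 = 17.665%.
VaR = 1.506 × 17.665% = 26.603%.
On $4,000,000,000: 0.26603 × $4,000,000,000 = $1,064,120,000.

$1,060,000,000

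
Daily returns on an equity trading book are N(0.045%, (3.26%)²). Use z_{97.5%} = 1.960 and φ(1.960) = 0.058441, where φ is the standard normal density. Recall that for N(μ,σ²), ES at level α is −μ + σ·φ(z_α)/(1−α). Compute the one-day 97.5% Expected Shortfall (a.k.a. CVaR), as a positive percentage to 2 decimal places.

Tail multiplier: φ(z)/(1−α) = 0.058441 / 0.025 = 2.338.
ES = −(0.045%) + 3.26% × 2.338 = 7.577%.

7.58%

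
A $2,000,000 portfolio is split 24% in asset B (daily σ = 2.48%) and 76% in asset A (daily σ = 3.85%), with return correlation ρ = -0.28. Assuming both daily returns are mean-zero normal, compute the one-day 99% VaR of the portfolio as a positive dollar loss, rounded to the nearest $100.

$131,100

σ_p² = 0.24²·2.48² + 0.76²·3.85² + 2·-0.28·0.24·0.76·2.48·3.85 = 7.9405 (%²).
σ_p = √7.9405 = 2.818%.
At 99%, z = 2.326.
VaR = 2.326 × 2.818% = 6.555%; on $2,000,000 that is $131,100.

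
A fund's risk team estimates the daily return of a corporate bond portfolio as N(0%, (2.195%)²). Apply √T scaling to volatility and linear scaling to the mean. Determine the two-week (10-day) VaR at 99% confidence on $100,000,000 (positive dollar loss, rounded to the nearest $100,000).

At 99%, z = 2.326.
σ_{10d} = 2.195% × √10 = 6.941%.
VaR = 2.326 × 6.941% = 16.145%.
On $100,000,000: 0.16145 × $100,000,000 = $16,145,000.

$16,100,000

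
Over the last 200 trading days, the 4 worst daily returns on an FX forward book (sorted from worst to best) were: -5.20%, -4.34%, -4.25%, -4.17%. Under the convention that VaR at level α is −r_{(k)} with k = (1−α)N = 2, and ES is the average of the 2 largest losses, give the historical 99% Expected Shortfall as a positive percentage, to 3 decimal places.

The 2 worst returns sum to -9.54%.
ES = −(-9.54%) / 2 = 4.77% ≈ 4.770%.

4.770%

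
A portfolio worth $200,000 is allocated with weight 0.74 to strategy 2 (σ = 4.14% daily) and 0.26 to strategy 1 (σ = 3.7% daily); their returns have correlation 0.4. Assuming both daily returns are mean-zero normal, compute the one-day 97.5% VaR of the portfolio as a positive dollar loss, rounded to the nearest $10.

σ_p² = 0.74²·4.14² + 0.26²·3.7² + 2·0.4·0.74·0.26·4.14·3.7 = 12.6688 (%²).
σ_p = √12.6688 = 3.559%.
At 97.5%, z = 1.960.
VaR = 1.960 × 3.559% = 6.976%; on $200,000 that is $13,952.

$13,950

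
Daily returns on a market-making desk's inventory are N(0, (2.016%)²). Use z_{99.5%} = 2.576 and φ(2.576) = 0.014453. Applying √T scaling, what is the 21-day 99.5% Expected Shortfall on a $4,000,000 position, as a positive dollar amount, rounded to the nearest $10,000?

$1,070,000

σ_{21d} = 2.016% × √21 = 9.238%.
ES multiplier = φ(z)/(1−α) = 0.014453/0.005 = 2.891.
ES = 9.238% × 2.891 = 26.707%; on $4,000,000: $1,068,280.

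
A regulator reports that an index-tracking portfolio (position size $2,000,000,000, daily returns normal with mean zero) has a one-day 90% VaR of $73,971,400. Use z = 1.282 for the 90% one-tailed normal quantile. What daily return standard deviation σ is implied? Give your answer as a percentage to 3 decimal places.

2.885%

VaR as a fraction: $73,971,400 / $2,000,000,000 = 3.699%.
σ = VaR / z = 3.699% / 1.282 = 2.885%.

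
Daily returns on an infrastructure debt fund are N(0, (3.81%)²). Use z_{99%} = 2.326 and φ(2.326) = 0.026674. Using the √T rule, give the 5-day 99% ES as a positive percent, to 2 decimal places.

22.72%

σ_{5d} = 3.81% × √5 = 8.519%.
ES multiplier = φ(z)/(1−α) = 0.026674/0.01 = 2.667.
ES = 8.519% × 2.667 = 22.720%.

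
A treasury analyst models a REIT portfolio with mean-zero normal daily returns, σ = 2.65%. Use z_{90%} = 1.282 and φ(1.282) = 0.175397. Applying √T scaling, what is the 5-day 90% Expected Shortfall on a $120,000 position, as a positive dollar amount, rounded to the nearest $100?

σ_{5d} = 2.65% × √5 = 5.926%.
ES multiplier = φ(z)/(1−α) = 0.175397/0.1 = 1.754.
ES = 5.926% × 1.754 = 10.394%; on $120,000: $12,473.

$12,500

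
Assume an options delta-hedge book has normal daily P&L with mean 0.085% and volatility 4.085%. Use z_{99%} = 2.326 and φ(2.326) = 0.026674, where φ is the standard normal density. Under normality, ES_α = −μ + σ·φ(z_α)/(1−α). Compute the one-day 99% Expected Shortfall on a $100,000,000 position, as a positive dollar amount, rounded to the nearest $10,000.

$10,810,000

Tail multiplier: φ(z)/(1−α) = 0.026674 / 0.01 = 2.667.
ES = −(0.085%) + 4.085% × 2.667 = 10.810%.
On $100,000,000: 0.10810 × $100,000,000 = $10,810,000.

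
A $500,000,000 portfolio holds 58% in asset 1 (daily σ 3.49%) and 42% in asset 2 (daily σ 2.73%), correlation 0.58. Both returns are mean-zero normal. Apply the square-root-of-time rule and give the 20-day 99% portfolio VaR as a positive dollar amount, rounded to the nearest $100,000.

$148,100,000

σ_p = √(0.58²·3.49² + 0.42²·2.73² + 2·0.58·0.58·0.42·3.49·2.73) = 2.847%.
σ_{20d} = 2.847% × √20 = 12.732%.
z(99%) = 2.326.
VaR = 2.326 × 12.732% = 29.615%; on $500,000,000 that is $148,075,000.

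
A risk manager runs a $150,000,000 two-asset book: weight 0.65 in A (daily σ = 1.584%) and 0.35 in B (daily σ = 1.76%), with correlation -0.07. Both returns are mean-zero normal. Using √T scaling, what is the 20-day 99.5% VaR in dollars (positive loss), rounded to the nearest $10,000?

$20,080,000

σ_p = √(0.65²·1.584² + 0.35²·1.76² + 2·-0.07·0.65·0.35·1.584·1.76) = 1.162%.
σ_{20d} = 1.162% × √20 = 5.197%.
z(99.5%) = 2.576.
VaR = 2.576 × 5.197% = 13.387%; on $150,000,000 that is $20,080,500.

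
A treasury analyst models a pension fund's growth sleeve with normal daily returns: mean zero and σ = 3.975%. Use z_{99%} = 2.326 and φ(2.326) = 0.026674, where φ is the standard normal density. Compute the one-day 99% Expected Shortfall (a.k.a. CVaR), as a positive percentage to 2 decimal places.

10.60%

Tail multiplier: φ(z)/(1−α) = 0.026674 / 0.01 = 2.667.
ES = 3.975% × 2.667 = 10.601%.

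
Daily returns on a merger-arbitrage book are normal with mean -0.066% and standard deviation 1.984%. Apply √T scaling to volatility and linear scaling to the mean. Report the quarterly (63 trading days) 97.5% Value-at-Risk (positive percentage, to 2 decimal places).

35.02%

At 97.5%, z = 1.960.
σ_{63d} = 1.984% × √63 = 15.748%; μ_{63d} = 63 × -0.066% = -4.158%.
VaR = −(-4.158%) + 1.960 × 15.748% = 35.024%.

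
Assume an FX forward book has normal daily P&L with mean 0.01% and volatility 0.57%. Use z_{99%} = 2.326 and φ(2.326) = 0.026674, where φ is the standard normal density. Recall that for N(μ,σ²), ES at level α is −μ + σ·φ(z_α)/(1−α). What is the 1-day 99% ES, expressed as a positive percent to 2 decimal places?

1.51%

Tail multiplier: φ(z)/(1−α) = 0.026674 / 0.01 = 2.667.
ES = −(0.01%) + 0.57% × 2.667 = 1.510%.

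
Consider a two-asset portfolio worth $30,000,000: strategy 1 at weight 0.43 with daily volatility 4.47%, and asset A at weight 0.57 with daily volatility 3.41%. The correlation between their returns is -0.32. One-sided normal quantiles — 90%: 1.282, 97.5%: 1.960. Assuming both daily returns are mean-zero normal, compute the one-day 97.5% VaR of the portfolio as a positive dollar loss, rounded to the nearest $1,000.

σ_p² = 0.43²·4.47² + 0.57²·3.41² + 2·-0.32·0.43·0.57·4.47·3.41 = 5.0814 (%²).
σ_p = √5.0814 = 2.254%.
VaR = 1.960 × 2.254% = 4.418%; on $30,000,000 that is $1,325,400.

$1,325,000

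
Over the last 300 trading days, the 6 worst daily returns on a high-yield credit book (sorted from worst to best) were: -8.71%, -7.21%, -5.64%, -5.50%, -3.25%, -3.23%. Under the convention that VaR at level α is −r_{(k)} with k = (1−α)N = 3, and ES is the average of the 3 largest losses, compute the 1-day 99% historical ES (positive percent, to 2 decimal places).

7.19%

The 3 worst returns sum to -21.56%.
ES = −(-21.56%) / 3 = 7.1866…% ≈ 7.19%.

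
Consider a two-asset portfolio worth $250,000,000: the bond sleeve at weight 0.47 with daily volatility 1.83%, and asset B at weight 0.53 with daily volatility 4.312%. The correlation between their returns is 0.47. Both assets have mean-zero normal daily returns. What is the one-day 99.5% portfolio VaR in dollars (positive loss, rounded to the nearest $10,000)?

σ_p² = 0.47²·1.83² + 0.53²·4.312² + 2·0.47·0.47·0.53·1.83·4.312 = 7.8103 (%²).
σ_p = √7.8103 = 2.795%.
At 99.5%, z = 2.576.
VaR = 2.576 × 2.795% = 7.200%; on $250,000,000 that is $18,000,000.

$18,000,000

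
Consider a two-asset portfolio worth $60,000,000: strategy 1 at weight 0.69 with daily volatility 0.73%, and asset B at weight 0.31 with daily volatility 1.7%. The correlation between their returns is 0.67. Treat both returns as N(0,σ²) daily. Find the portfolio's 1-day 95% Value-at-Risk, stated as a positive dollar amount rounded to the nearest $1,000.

σ_p² = 0.69²·0.73² + 0.31²·1.7² + 2·0.67·0.69·0.31·0.73·1.7 = 0.8871 (%²).
σ_p = √0.8871 = 0.942%.
At 95%, z = 1.645.
VaR = 1.645 × 0.942% = 1.550%; on $60,000,000 that is $930,000.

$930,000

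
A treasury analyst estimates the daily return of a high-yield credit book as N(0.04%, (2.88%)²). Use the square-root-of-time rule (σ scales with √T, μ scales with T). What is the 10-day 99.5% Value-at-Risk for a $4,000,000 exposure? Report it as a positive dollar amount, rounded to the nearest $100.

$922,400

At 99.5%, z = 2.576.
σ_{10d} = 2.88% × √10 = 9.107%; μ_{10d} = 10 × 0.04% = 0.400%.
VaR = −(0.400%) + 2.576 × 9.107% = 23.060%.
On $4,000,000: 0.23060 × $4,000,000 = $922,400.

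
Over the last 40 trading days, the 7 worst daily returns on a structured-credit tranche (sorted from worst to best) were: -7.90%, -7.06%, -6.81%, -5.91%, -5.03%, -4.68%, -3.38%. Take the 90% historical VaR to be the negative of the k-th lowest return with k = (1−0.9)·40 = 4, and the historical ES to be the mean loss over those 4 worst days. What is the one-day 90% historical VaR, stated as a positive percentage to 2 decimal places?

k = 4; the 4th lowest return is -5.91%, so VaR = 5.91%.

5.91%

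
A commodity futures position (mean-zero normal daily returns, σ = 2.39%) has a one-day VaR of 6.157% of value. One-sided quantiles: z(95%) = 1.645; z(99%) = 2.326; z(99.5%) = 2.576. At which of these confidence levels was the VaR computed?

Implied z = VaR/σ = 6.157 / 2.39 = 2.576.
This matches z(99.5%) = 2.576.

99.5%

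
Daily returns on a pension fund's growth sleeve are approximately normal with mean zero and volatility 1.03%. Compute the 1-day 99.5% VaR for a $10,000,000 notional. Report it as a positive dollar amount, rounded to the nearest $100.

At 99.5% one-sided, z = 2.576.
VaR = z·σ = 2.576 × 1.03% = 2.653%.
On $10,000,000: 0.02653 × $10,000,000 = $265,300.

$265,300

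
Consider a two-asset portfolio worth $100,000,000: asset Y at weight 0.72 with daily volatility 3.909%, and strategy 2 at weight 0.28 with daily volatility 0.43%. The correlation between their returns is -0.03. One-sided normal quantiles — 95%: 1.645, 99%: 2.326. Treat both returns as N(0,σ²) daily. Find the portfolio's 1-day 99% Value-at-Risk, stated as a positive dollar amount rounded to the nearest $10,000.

σ_p² = 0.72²·3.909² + 0.28²·0.43² + 2·-0.03·0.72·0.28·3.909·0.43 = 7.9155 (%²).
σ_p = √7.9155 = 2.813%.
VaR = 2.326 × 2.813% = 6.543%; on $100,000,000 that is $6,543,000.

$6,540,000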